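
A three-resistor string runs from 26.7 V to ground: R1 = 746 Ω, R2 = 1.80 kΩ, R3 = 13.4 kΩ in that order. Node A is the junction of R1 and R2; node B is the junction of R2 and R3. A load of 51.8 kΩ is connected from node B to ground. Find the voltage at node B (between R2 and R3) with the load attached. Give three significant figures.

At node B, R3 is in parallel with the load: R3‖R_L = 10650 Ω.
Below node A the resistance is R2 + (R3‖R_L) = 12450 Ω, so V_A = 26.7 × 12450/13190 = 25.19 V.
Then V_B = V_A × (R3‖R_L)/(R2 + R3‖R_L) = 25.19 × 10650/12450 = 21.5 V.

V ≈ 21.5 V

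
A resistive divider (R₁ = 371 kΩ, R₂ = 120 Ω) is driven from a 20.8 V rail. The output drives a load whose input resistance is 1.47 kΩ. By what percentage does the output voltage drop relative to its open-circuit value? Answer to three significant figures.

The divider's output (Thévenin) resistance is R₁‖R₂ = 120.0 Ω.
Fractional drop under load = R_th/(R_th + R_L) = 120.0 / (120.0 + 1470) = 0.07545.
So the output falls by 7.54 %.

7.54 %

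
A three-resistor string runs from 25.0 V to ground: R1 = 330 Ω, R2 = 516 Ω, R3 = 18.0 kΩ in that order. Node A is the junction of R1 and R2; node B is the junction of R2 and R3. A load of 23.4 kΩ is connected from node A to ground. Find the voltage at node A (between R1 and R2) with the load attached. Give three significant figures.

V ≈ 24.2 V

Below node A the series string R2+R3 = 18520 Ω sits in parallel with the 23400 Ω load: 10340 Ω.
V_A = 25.0 × 10340/(330 + 10340) = 24.2 V.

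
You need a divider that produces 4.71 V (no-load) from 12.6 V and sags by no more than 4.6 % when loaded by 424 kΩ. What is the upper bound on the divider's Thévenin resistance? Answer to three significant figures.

R_th ≤ 20.4 kΩ

Loading drop = R_th/(R_th + R_L) ≤ 0.0460, so R_th ≤ R_L · ε/(1−ε) = 424 kΩ × 0.0460/0.9540 = 20.4 kΩ.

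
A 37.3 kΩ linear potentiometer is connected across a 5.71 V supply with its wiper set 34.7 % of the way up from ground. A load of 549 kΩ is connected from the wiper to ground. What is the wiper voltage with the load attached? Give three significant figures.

V ≈ 1.95 V

The wiper splits the pot into (1−α)R = 24.36 kΩ above and αR = 12.94 kΩ below.
Lower section ‖ load = 12.64 kΩ.
V_wiper = 5.71 × 12.64/(24.36 + 12.64) = 1.95 V.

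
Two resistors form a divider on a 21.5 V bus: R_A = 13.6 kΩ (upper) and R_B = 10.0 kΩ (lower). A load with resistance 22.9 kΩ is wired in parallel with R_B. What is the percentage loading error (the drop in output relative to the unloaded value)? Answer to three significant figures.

Unloaded V = 21.5 × 10.0/23.60 = 9.110 V.
Loaded: R_B‖R_L = 6.960 kΩ, giving V = 21.5 × 6.960/20.56 = 7.279 V.
Drop = (9.110 − 7.279) / 9.110 = 20.1 %.

20.1 %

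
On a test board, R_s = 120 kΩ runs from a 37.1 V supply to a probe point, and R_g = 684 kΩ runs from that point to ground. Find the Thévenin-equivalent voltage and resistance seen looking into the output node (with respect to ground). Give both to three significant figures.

V_th = 31.6 V, R_th = 102 kΩ

V_th is the open-circuit tap voltage: 37.1 × 684/(120 + 684) = 31.6 V.
With the supply zeroed, R_s and R_g appear in parallel from the tap: R_th = R_s‖R_g = (120 × 684)/804.0 = 102 kΩ.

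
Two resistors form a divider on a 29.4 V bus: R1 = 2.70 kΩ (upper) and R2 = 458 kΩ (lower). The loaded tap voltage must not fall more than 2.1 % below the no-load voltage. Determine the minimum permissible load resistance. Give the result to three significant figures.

R_L(min) ≈ 125 kΩ

Output resistance R_th = R1‖R2 = (2.70 × 458)/460.7 = 2.684 kΩ.
The fractional drop is R_th/(R_th + R_L); requiring this ≤ 0.0210 gives R_L ≥ R_th(1/0.0210 − 1) = 2.684 × 46.62 = 125 kΩ.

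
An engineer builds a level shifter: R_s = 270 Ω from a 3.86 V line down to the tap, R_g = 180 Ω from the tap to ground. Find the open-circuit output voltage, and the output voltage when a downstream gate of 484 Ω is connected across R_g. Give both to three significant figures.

Open-circuit: V = 3.86 × 180/(270 + 180) = 1.54 V.
With the load, R_g becomes R_g‖R_L = 131.2 Ω, so V = 3.86 × 131.2/401.2 = 1.26 V.

Unloaded: 1.54 V; loaded: 1.26 V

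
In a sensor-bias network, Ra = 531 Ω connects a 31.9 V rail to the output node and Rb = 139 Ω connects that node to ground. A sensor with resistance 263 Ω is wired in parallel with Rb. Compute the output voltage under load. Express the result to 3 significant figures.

The load sits in parallel with Rb: Rb‖R_L = (139 × 263) / (139 + 263) = 90.94 Ω.
V_out = 31.9 × 90.94 / (531 + 90.94) = 31.9 × 90.94/621.9 = 4.66 V.

V_out ≈ 4.66 V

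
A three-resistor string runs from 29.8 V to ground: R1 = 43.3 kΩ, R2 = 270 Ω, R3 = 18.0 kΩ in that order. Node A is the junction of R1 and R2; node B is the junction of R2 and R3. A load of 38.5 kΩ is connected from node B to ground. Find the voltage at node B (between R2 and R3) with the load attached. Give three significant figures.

V ≈ 6.55 V

At node B, R3 is in parallel with the load: R3‖R_L = 12270 Ω.
Below node A the resistance is R2 + (R3‖R_L) = 12540 Ω, so V_A = 29.8 × 12540/55840 = 6.690 V.
Then V_B = V_A × (R3‖R_L)/(R2 + R3‖R_L) = 6.690 × 12270/12540 = 6.55 V.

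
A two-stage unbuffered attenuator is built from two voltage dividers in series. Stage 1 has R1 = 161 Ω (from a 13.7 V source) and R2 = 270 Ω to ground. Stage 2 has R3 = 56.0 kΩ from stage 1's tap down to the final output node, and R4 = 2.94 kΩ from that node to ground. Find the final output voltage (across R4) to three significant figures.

Stage 2 presents R3+R4 = 58940 Ω as a load on stage 1's tap.
Stage 1's lower leg becomes R2‖(R3+R4) = 268.8 Ω, so V_mid = 13.7 × 268.8/429.8 = 8.568 V.
Stage 2 is itself unloaded: V_out = V_mid × R4/(R3+R4) = 8.568 × 2940/58940 = 0.427 V.

V_out ≈ 0.427 V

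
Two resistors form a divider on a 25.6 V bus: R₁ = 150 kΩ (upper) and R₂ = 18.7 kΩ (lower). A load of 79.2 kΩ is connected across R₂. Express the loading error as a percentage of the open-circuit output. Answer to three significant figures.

17.4 %

Unloaded V = 25.6 × 18.7/168.7 = 2.838 V.
Loaded: R₂‖R_L = 15.13 kΩ, giving V = 25.6 × 15.13/165.1 = 2.345 V.
Drop = (2.838 − 2.345) / 2.838 = 17.4 %.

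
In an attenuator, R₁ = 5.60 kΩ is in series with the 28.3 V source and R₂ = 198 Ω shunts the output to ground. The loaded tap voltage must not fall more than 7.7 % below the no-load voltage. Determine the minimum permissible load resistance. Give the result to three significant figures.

R_L(min) ≈ 2.29 kΩ

Output resistance R_th = R₁‖R₂ = (5600 × 198)/5798 = 191.2 Ω.
The fractional drop is R_th/(R_th + R_L); requiring this ≤ 0.0770 gives R_L ≥ R_th(1/0.0770 − 1) = 191.2 × 11.99 = 2.29 kΩ.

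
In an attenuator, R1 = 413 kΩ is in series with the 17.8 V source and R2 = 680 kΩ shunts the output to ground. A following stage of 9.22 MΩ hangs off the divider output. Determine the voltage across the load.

The load sits in parallel with R2: R2‖R_L = (680 × 9220) / (680 + 9220) = 633.3 kΩ.
V_out = 17.8 × 633.3 / (413 + 633.3) = 17.8 × 633.3/1046 = 10.8 V.
(Unloaded it would have been 11.1 V.)

V_out ≈ 10.8 V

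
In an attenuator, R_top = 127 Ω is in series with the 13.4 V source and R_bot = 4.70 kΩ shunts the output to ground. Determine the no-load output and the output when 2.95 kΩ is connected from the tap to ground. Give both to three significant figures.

Unloaded: 13.0 V; loaded: 12.5 V

Open-circuit: V = 13.4 × 4700/(127 + 4700) = 13.0 V.
With the load, R_bot becomes R_bot‖R_L = 1812 Ω, so V = 13.4 × 1812/1939 = 12.5 V.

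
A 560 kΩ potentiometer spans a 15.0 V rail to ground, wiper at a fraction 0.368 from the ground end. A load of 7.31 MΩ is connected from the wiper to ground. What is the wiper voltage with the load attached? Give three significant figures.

The wiper splits the pot into (1−α)R = 353.9 kΩ above and αR = 206.1 kΩ below.
Lower section ‖ load = 200.4 kΩ.
V_wiper = 15.0 × 200.4/(353.9 + 200.4) = 5.42 V.

V ≈ 5.42 V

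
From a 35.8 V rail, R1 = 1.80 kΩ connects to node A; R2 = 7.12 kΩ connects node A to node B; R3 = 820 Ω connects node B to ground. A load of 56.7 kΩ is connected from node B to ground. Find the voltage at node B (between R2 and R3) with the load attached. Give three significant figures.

At node B, R3 is in parallel with the load: R3‖R_L = 808.3 Ω.
Below node A the resistance is R2 + (R3‖R_L) = 7928 Ω, so V_A = 35.8 × 7928/9728 = 29.18 V.
Then V_B = V_A × (R3‖R_L)/(R2 + R3‖R_L) = 29.18 × 808.3/7928 = 2.97 V.

V ≈ 2.97 V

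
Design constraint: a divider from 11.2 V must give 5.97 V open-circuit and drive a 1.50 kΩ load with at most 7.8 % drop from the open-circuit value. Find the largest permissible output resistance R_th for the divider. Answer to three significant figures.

Loading drop = R_th/(R_th + R_L) ≤ 0.0780, so R_th ≤ R_L · ε/(1−ε) = 1.50 kΩ × 0.0780/0.9220 = 127 Ω.
(Any R1, R2 with R2/(R1+R2) = 0.533 and R1‖R2 ≤ 127 Ω will meet the spec.)

R_th ≤ 127 Ω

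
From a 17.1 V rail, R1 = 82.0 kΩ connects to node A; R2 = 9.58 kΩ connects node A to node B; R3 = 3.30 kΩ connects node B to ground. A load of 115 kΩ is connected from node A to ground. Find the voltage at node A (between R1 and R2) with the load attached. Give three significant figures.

Below node A the series string R2+R3 = 12.88 kΩ sits in parallel with the 115 kΩ load: 11.58 kΩ.
V_A = 17.1 × 11.58/(82.0 + 11.58) = 2.12 V.

V ≈ 2.12 V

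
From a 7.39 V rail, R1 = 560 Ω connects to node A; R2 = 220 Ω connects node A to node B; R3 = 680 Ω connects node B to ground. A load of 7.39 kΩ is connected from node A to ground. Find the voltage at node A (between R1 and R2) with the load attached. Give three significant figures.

Below node A the series string R2+R3 = 900.0 Ω sits in parallel with the 7390 Ω load: 802.3 Ω.
V_A = 7.39 × 802.3/(560 + 802.3) = 4.35 V.

V ≈ 4.35 V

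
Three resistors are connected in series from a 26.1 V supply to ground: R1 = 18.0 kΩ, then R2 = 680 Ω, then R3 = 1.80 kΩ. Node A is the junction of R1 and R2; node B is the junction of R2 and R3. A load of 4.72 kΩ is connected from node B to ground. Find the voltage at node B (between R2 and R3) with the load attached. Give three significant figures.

V ≈ 1.70 V

At node B, R3 is in parallel with the load: R3‖R_L = 1303 Ω.
Below node A the resistance is R2 + (R3‖R_L) = 1983 Ω, so V_A = 26.1 × 1983/19980 = 2.590 V.
Then V_B = V_A × (R3‖R_L)/(R2 + R3‖R_L) = 2.590 × 1303/1983 = 1.70 V.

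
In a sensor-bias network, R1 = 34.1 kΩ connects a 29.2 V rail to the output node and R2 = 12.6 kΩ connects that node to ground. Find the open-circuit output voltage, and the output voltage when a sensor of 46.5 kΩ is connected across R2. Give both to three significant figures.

Open-circuit: V = 29.2 × 12.6/(34.1 + 12.6) = 7.88 V.
With the load, R2 becomes R2‖R_L = 9.914 kΩ, so V = 29.2 × 9.914/44.01 = 6.58 V.

Unloaded: 7.88 V; loaded: 6.58 V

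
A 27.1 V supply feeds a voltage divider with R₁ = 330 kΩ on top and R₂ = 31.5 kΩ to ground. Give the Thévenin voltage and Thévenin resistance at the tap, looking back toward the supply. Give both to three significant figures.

V_th = 2.36 V, R_th = 28.8 kΩ

V_th is the open-circuit tap voltage: 27.1 × 31.5/(330 + 31.5) = 2.36 V.
With the supply zeroed, R₁ and R₂ appear in parallel from the tap: R_th = R₁‖R₂ = (330 × 31.5)/361.5 = 28.8 kΩ.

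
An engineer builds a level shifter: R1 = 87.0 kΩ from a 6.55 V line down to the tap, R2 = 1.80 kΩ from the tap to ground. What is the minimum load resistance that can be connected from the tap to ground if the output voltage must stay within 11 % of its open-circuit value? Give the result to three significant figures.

R_L(min) ≈ 14.3 kΩ

Output resistance R_th = R1‖R2 = (87.0 × 1.80)/88.80 = 1.764 kΩ.
The fractional drop is R_th/(R_th + R_L); requiring this ≤ 0.110 gives R_L ≥ R_th(1/0.110 − 1) = 1.764 × 8.091 = 14.3 kΩ.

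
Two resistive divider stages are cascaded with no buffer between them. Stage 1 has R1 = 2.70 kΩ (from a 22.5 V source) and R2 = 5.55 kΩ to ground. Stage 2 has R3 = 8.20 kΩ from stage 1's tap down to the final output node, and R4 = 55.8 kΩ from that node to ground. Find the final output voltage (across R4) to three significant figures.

V_out ≈ 12.8 V

Stage 2 presents R3+R4 = 64.00 kΩ as a load on stage 1's tap.
Stage 1's lower leg becomes R2‖(R3+R4) = 5.107 kΩ, so V_mid = 22.5 × 5.107/7.807 = 14.72 V.
Stage 2 is itself unloaded: V_out = V_mid × R4/(R3+R4) = 14.72 × 55.8/64.00 = 12.8 V.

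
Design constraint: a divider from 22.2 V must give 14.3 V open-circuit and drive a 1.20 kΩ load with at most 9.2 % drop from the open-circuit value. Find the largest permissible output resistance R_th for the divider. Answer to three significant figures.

Loading drop = R_th/(R_th + R_L) ≤ 0.0920, so R_th ≤ R_L · ε/(1−ε) = 1.20 kΩ × 0.0920/0.9080 = 122 Ω.
(Any R1, R2 with R2/(R1+R2) = 0.644 and R1‖R2 ≤ 122 Ω will meet the spec.)

R_th ≤ 122 Ω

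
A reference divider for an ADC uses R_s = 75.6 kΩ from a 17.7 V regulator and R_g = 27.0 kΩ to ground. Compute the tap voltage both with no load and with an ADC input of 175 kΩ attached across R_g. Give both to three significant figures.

Unloaded: 4.66 V; loaded: 4.18 V

Open-circuit: V = 17.7 × 27.0/(75.6 + 27.0) = 4.66 V.
With the load, R_g becomes R_g‖R_L = 23.39 kΩ, so V = 17.7 × 23.39/98.99 = 4.18 V.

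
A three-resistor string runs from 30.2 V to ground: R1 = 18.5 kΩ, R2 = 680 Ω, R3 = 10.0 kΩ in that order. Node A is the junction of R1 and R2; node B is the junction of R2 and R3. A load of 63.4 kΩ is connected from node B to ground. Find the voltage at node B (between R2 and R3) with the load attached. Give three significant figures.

At node B, R3 is in parallel with the load: R3‖R_L = 8638 Ω.
Below node A the resistance is R2 + (R3‖R_L) = 9318 Ω, so V_A = 30.2 × 9318/27820 = 10.12 V.
Then V_B = V_A × (R3‖R_L)/(R2 + R3‖R_L) = 10.12 × 8638/9318 = 9.38 V.

V ≈ 9.38 V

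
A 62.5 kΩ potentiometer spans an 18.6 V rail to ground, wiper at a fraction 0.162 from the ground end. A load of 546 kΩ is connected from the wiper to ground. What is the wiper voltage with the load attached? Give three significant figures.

The wiper splits the pot into (1−α)R = 52.38 kΩ above and αR = 10.12 kΩ below.
Lower section ‖ load = 9.941 kΩ.
V_wiper = 18.6 × 9.941/(52.38 + 9.941) = 2.97 V.

V ≈ 2.97 V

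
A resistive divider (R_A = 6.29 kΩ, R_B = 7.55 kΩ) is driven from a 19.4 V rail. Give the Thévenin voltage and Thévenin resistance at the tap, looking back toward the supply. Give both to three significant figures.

V_th = 10.6 V, R_th = 3.43 kΩ

V_th is the open-circuit tap voltage: 19.4 × 7.55/(6.29 + 7.55) = 10.6 V.
With the supply zeroed, R_A and R_B appear in parallel from the tap: R_th = R_A‖R_B = (6.29 × 7.55)/13.84 = 3.43 kΩ.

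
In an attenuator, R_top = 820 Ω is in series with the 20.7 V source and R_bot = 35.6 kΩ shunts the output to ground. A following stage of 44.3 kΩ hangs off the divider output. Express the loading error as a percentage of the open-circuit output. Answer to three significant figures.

The divider's output (Thévenin) resistance is R_top‖R_bot = 801.5 Ω.
Fractional drop under load = R_th/(R_th + R_L) = 801.5 / (801.5 + 44300) = 0.01777.
So the output falls by 1.78 %.

1.78 %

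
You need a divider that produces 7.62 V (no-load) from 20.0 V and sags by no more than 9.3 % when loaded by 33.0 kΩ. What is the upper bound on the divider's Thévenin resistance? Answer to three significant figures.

Loading drop = R_th/(R_th + R_L) ≤ 0.0930, so R_th ≤ R_L · ε/(1−ε) = 33.0 kΩ × 0.0930/0.9070 = 3.38 kΩ.

R_th ≤ 3.38 kΩ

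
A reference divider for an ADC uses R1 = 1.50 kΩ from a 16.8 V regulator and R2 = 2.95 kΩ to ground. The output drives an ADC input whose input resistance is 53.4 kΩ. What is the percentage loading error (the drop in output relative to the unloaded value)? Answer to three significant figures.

1.83 %

The divider's output (Thévenin) resistance is R1‖R2 = 0.9944 kΩ.
Fractional drop under load = R_th/(R_th + R_L) = 0.9944 / (0.9944 + 53.4) = 0.01828.
So the output falls by 1.83 %.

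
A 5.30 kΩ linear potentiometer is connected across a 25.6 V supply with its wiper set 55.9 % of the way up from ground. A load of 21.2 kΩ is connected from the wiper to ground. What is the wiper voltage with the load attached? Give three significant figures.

V ≈ 13.5 V

The wiper splits the pot into (1−α)R = 2.337 kΩ above and αR = 2.963 kΩ below.
Lower section ‖ load = 2.599 kΩ.
V_wiper = 25.6 × 2.599/(2.337 + 2.599) = 13.5 V.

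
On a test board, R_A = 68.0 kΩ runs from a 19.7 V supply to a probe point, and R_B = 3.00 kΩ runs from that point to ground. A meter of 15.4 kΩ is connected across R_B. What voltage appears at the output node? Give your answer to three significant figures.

V_out ≈ 0.702 V

The load sits in parallel with R_B: R_B‖R_L = (3.00 × 15.4) / (3.00 + 15.4) = 2.511 kΩ.
V_out = 19.7 × 2.511 / (68.0 + 2.511) = 19.7 × 2.511/70.51 = 0.702 V.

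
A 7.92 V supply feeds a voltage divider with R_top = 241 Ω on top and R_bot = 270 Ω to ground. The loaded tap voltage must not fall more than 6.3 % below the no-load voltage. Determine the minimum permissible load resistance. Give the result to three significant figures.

Output resistance R_th = R_top‖R_bot = (241 × 270)/511.0 = 127.3 Ω.
The fractional drop is R_th/(R_th + R_L); requiring this ≤ 0.0630 gives R_L ≥ R_th(1/0.0630 − 1) = 127.3 × 14.87 = 1.89 kΩ.

R_L(min) ≈ 1.89 kΩ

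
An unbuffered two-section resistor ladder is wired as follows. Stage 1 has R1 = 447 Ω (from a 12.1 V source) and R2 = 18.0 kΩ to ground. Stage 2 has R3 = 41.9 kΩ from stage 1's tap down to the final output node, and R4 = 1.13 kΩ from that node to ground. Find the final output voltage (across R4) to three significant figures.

Stage 2 presents R3+R4 = 43030 Ω as a load on stage 1's tap.
Stage 1's lower leg becomes R2‖(R3+R4) = 12690 Ω, so V_mid = 12.1 × 12690/13140 = 11.69 V.
Stage 2 is itself unloaded: V_out = V_mid × R4/(R3+R4) = 11.69 × 1130/43030 = 0.307 V.

V_out ≈ 0.307 V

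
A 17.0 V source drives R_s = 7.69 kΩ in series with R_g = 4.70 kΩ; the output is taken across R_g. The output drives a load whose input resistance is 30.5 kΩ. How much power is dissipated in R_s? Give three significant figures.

Total resistance from the source is R_s + (R_g‖R_L) = 11.76 kΩ, so I = 17.0/11.76 kΩ = 1.445 mA.
P = I²·R_s = (1.445 mA)² × 7.69 kΩ = 16.1 mW.

P ≈ 16.1 mW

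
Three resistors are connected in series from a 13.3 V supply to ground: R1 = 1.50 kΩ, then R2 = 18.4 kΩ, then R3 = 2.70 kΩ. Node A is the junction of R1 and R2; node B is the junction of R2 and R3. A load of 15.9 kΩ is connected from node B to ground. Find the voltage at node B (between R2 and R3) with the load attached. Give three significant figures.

V ≈ 1.38 V

At node B, R3 is in parallel with the load: R3‖R_L = 2.308 kΩ.
Below node A the resistance is R2 + (R3‖R_L) = 20.71 kΩ, so V_A = 13.3 × 20.71/22.21 = 12.40 V.
Then V_B = V_A × (R3‖R_L)/(R2 + R3‖R_L) = 12.40 × 2.308/20.71 = 1.38 V.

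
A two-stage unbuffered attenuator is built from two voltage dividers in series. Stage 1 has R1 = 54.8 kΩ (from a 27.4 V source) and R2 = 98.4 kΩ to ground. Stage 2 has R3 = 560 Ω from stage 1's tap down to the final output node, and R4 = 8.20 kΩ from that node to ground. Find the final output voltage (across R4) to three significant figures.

V_out ≈ 3.28 V

Stage 2 presents R3+R4 = 8760 Ω as a load on stage 1's tap.
Stage 1's lower leg becomes R2‖(R3+R4) = 8044 Ω, so V_mid = 27.4 × 8044/62840 = 3.507 V.
Stage 2 is itself unloaded: V_out = V_mid × R4/(R3+R4) = 3.507 × 8200/8760 = 3.28 V.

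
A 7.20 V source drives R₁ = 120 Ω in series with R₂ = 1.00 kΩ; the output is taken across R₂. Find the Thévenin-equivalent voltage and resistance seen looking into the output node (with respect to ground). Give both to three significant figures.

V_th is the open-circuit tap voltage: 7.20 × 1000/(120 + 1000) = 6.43 V.
With the supply zeroed, R₁ and R₂ appear in parallel from the tap: R_th = R₁‖R₂ = (120 × 1000)/1120 = 107 Ω.

V_th = 6.43 V, R_th = 107 Ω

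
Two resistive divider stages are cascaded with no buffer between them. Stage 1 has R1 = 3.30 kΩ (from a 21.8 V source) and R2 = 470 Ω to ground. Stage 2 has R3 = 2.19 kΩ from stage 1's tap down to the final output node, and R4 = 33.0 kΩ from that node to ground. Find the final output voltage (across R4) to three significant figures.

Stage 2 presents R3+R4 = 35190 Ω as a load on stage 1's tap.
Stage 1's lower leg becomes R2‖(R3+R4) = 463.8 Ω, so V_mid = 21.8 × 463.8/3764 = 2.686 V.
Stage 2 is itself unloaded: V_out = V_mid × R4/(R3+R4) = 2.686 × 33000/35190 = 2.52 V.

V_out ≈ 2.52 V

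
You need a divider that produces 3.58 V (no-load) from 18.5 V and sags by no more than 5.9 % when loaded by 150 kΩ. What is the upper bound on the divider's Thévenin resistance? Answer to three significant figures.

Loading drop = R_th/(R_th + R_L) ≤ 0.0590, so R_th ≤ R_L · ε/(1−ε) = 150 kΩ × 0.0590/0.9410 = 9.40 kΩ.

R_th ≤ 9.40 kΩ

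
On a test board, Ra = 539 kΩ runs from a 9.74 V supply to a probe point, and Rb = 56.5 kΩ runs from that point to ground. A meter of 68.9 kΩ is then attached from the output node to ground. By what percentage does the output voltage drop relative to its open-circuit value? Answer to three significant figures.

Unloaded V = 9.74 × 56.5/595.5 = 0.9241 V.
Loaded: Rb‖R_L = 31.04 kΩ, giving V = 9.74 × 31.04/570.0 = 0.5304 V.
Drop = (0.9241 − 0.5304) / 0.9241 = 42.6 %.

42.6 %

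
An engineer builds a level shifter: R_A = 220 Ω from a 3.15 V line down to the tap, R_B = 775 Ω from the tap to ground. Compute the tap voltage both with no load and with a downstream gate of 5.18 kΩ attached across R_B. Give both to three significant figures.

Open-circuit: V = 3.15 × 775/(220 + 775) = 2.45 V.
With the load, R_B becomes R_B‖R_L = 674.1 Ω, so V = 3.15 × 674.1/894.1 = 2.37 V.

Unloaded: 2.45 V; loaded: 2.37 V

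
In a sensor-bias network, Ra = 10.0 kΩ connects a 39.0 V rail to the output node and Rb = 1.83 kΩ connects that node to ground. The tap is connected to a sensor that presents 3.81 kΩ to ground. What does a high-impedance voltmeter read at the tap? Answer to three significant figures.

V_out ≈ 4.29 V

The load sits in parallel with Rb: Rb‖R_L = (1.83 × 3.81) / (1.83 + 3.81) = 1.236 kΩ.
V_out = 39.0 × 1.236 / (10.0 + 1.236) = 39.0 × 1.236/11.24 = 4.29 V.
(Unloaded it would have been 6.03 V.)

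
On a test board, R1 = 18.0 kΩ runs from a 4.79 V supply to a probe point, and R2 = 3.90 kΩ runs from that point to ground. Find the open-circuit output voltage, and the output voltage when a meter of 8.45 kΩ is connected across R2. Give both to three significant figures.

Unloaded: 0.853 V; loaded: 0.618 V

Open-circuit: V = 4.79 × 3.90/(18.0 + 3.90) = 0.853 V.
With the load, R2 becomes R2‖R_L = 2.668 kΩ, so V = 4.79 × 2.668/20.67 = 0.618 V.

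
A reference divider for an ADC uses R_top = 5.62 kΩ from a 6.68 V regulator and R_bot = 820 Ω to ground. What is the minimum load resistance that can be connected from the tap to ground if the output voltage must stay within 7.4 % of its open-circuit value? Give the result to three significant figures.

Output resistance R_th = R_top‖R_bot = (5620 × 820)/6440 = 715.6 Ω.
The fractional drop is R_th/(R_th + R_L); requiring this ≤ 0.0740 gives R_L ≥ R_th(1/0.0740 − 1) = 715.6 × 12.51 = 8.95 kΩ.

R_L(min) ≈ 8.95 kΩ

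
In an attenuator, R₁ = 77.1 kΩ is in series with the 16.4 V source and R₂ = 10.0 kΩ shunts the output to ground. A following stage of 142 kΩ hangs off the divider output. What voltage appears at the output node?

The load sits in parallel with R₂: R₂‖R_L = (10.0 × 142) / (10.0 + 142) = 9.342 kΩ.
V_out = 16.4 × 9.342 / (77.1 + 9.342) = 16.4 × 9.342/86.44 = 1.77 V.

V_out ≈ 1.77 V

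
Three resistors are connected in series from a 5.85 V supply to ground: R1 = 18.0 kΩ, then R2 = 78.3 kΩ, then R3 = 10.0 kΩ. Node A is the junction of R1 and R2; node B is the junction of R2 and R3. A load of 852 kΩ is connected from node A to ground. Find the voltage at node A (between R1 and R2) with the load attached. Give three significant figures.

V ≈ 4.78 V

Below node A the series string R2+R3 = 88.30 kΩ sits in parallel with the 852 kΩ load: 80.01 kΩ.
V_A = 5.85 × 80.01/(18.0 + 80.01) = 4.78 V.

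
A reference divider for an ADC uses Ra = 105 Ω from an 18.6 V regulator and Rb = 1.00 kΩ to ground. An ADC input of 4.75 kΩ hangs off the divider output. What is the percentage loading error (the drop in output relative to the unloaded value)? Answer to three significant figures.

1.96 %

The divider's output (Thévenin) resistance is Ra‖Rb = 95.02 Ω.
Fractional drop under load = R_th/(R_th + R_L) = 95.02 / (95.02 + 4750) = 0.01961.
So the output falls by 1.96 %.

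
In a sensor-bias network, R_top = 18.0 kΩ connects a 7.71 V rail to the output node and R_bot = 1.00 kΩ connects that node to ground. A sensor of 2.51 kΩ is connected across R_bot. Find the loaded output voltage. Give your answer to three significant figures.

V_out ≈ 0.295 V

The load sits in parallel with R_bot: R_bot‖R_L = (1.00 × 2.51) / (1.00 + 2.51) = 0.7151 kΩ.
V_out = 7.71 × 0.7151 / (18.0 + 0.7151) = 7.71 × 0.7151/18.72 = 0.295 V.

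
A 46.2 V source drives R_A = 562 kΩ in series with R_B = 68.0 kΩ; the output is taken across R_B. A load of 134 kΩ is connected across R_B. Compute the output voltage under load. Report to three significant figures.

The load sits in parallel with R_B: R_B‖R_L = (68.0 × 134) / (68.0 + 134) = 45.11 kΩ.
V_out = 46.2 × 45.11 / (562 + 45.11) = 46.2 × 45.11/607.1 = 3.43 V.
(Unloaded it would have been 4.99 V.)

V_out ≈ 3.43 V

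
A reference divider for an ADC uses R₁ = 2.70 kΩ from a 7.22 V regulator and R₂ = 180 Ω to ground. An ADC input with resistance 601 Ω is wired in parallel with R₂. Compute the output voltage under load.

The load sits in parallel with R₂: R₂‖R_L = (180 × 601) / (180 + 601) = 138.5 Ω.
V_out = 7.22 × 138.5 / (2700 + 138.5) = 7.22 × 138.5/2839 = 0.352 V.

V_out ≈ 0.352 V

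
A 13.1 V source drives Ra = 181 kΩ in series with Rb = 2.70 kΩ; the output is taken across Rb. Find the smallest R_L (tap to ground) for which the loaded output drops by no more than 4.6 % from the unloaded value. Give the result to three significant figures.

Output resistance R_th = Ra‖Rb = (181 × 2.70)/183.7 = 2.660 kΩ.
The fractional drop is R_th/(R_th + R_L); requiring this ≤ 0.0460 gives R_L ≥ R_th(1/0.0460 − 1) = 2.660 × 20.74 = 55.2 kΩ.

R_L(min) ≈ 55.2 kΩ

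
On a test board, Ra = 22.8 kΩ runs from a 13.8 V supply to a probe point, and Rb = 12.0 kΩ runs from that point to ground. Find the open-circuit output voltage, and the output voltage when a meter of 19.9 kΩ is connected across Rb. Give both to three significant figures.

Open-circuit: V = 13.8 × 12.0/(22.8 + 12.0) = 4.76 V.
With the load, Rb becomes Rb‖R_L = 7.486 kΩ, so V = 13.8 × 7.486/30.29 = 3.41 V.

Unloaded: 4.76 V; loaded: 3.41 V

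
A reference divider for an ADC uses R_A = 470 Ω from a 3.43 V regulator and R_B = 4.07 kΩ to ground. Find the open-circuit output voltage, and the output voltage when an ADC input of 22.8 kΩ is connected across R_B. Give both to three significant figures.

Open-circuit: V = 3.43 × 4070/(470 + 4070) = 3.07 V.
With the load, R_B becomes R_B‖R_L = 3454 Ω, so V = 3.43 × 3454/3924 = 3.02 V.

Unloaded: 3.07 V; loaded: 3.02 V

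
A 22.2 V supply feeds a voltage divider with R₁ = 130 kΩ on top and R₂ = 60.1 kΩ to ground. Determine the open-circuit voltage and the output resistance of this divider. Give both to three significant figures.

V_th is the open-circuit tap voltage: 22.2 × 60.1/(130 + 60.1) = 7.02 V.
With the supply zeroed, R₁ and R₂ appear in parallel from the tap: R_th = R₁‖R₂ = (130 × 60.1)/190.1 = 41.1 kΩ.

V_th = 7.02 V, R_th = 41.1 kΩ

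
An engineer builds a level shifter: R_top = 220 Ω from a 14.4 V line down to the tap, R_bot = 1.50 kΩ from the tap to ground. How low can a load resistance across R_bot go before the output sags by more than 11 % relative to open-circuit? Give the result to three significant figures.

Output resistance R_th = R_top‖R_bot = (220 × 1500)/1720 = 191.9 Ω.
The fractional drop is R_th/(R_th + R_L); requiring this ≤ 0.110 gives R_L ≥ R_th(1/0.110 − 1) = 191.9 × 8.091 = 1.55 kΩ.

R_L(min) ≈ 1.55 kΩ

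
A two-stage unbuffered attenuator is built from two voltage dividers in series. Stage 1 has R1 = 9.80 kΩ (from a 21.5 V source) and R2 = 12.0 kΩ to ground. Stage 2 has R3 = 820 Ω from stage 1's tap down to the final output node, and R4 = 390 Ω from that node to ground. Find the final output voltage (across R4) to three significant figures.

Stage 2 presents R3+R4 = 1210 Ω as a load on stage 1's tap.
Stage 1's lower leg becomes R2‖(R3+R4) = 1099 Ω, so V_mid = 21.5 × 1099/10900 = 2.168 V.
Stage 2 is itself unloaded: V_out = V_mid × R4/(R3+R4) = 2.168 × 390/1210 = 0.699 V.

V_out ≈ 0.699 V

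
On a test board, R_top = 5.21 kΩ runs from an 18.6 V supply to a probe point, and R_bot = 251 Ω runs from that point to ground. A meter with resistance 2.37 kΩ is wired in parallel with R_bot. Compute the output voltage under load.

The load sits in parallel with R_bot: R_bot‖R_L = (251 × 2370) / (251 + 2370) = 227.0 Ω.
V_out = 18.6 × 227.0 / (5210 + 227.0) = 18.6 × 227.0/5437 = 0.776 V.

V_out ≈ 0.776 V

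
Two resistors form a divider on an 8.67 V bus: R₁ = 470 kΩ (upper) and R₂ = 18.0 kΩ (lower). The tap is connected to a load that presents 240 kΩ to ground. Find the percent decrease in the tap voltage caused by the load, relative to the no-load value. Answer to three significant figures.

6.74 %

The divider's output (Thévenin) resistance is R₁‖R₂ = 17.34 kΩ.
Fractional drop under load = R_th/(R_th + R_L) = 17.34 / (17.34 + 240) = 0.06737.
So the output falls by 6.74 %.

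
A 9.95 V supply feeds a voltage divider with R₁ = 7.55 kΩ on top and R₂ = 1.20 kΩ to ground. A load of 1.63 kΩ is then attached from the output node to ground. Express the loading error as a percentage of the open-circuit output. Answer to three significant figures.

38.8 %

The divider's output (Thévenin) resistance is R₁‖R₂ = 1.035 kΩ.
Fractional drop under load = R_th/(R_th + R_L) = 1.035 / (1.035 + 1.63) = 0.3885.
So the output falls by 38.8 %.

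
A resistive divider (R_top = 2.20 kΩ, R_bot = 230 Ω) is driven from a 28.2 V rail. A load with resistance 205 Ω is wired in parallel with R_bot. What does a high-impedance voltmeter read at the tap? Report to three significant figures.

V_out ≈ 1.32 V

The load sits in parallel with R_bot: R_bot‖R_L = (230 × 205) / (230 + 205) = 108.4 Ω.
V_out = 28.2 × 108.4 / (2200 + 108.4) = 28.2 × 108.4/2308 = 1.32 V.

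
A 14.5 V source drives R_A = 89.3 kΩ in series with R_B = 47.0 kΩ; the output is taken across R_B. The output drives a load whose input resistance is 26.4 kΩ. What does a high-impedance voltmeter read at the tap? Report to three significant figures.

The load sits in parallel with R_B: R_B‖R_L = (47.0 × 26.4) / (47.0 + 26.4) = 16.90 kΩ.
V_out = 14.5 × 16.90 / (89.3 + 16.90) = 14.5 × 16.90/106.2 = 2.31 V.
(Unloaded it would have been 5.00 V.)

V_out ≈ 2.31 V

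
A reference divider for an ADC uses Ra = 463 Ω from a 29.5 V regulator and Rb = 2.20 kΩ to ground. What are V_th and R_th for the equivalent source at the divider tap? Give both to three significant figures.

V_th = 24.4 V, R_th = 383 Ω

V_th is the open-circuit tap voltage: 29.5 × 2200/(463 + 2200) = 24.4 V.
With the supply zeroed, Ra and Rb appear in parallel from the tap: R_th = Ra‖Rb = (463 × 2200)/2663 = 383 Ω.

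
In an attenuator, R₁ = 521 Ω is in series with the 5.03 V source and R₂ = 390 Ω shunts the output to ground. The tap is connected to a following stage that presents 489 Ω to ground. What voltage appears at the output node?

V_out ≈ 1.48 V

The load sits in parallel with R₂: R₂‖R_L = (390 × 489) / (390 + 489) = 217.0 Ω.
V_out = 5.03 × 217.0 / (521 + 217.0) = 5.03 × 217.0/738.0 = 1.48 V.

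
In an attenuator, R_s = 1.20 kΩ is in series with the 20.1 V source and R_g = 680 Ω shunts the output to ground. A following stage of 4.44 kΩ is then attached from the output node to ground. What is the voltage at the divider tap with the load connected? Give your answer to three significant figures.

The load sits in parallel with R_g: R_g‖R_L = (680 × 4440) / (680 + 4440) = 589.7 Ω.
V_out = 20.1 × 589.7 / (1200 + 589.7) = 20.1 × 589.7/1790 = 6.62 V.

V_out ≈ 6.62 V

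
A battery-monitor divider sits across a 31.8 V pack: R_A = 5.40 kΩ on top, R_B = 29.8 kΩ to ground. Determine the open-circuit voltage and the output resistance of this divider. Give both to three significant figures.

V_th = 26.9 V, R_th = 4.57 kΩ

V_th is the open-circuit tap voltage: 31.8 × 29.8/(5.40 + 29.8) = 26.9 V.
With the supply zeroed, R_A and R_B appear in parallel from the tap: R_th = R_A‖R_B = (5.40 × 29.8)/35.20 = 4.57 kΩ.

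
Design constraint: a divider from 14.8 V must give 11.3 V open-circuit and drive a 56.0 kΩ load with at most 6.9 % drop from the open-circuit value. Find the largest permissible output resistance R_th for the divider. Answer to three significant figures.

Loading drop = R_th/(R_th + R_L) ≤ 0.0690, so R_th ≤ R_L · ε/(1−ε) = 56.0 kΩ × 0.0690/0.9310 = 4.15 kΩ.
(Any R1, R2 with R2/(R1+R2) = 0.764 and R1‖R2 ≤ 4.15 kΩ will meet the spec.)

R_th ≤ 4.15 kΩ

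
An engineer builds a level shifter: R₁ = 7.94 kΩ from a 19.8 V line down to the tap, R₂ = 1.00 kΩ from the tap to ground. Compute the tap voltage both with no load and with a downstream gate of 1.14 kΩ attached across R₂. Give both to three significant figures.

Open-circuit: V = 19.8 × 1.00/(7.94 + 1.00) = 2.21 V.
With the load, R₂ becomes R₂‖R_L = 0.5327 kΩ, so V = 19.8 × 0.5327/8.473 = 1.24 V.

Unloaded: 2.21 V; loaded: 1.24 V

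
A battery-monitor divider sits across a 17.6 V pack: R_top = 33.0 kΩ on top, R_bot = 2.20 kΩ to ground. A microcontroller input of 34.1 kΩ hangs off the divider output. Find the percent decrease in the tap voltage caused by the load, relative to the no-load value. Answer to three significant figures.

5.70 %

The divider's output (Thévenin) resistance is R_top‖R_bot = 2.062 kΩ.
Fractional drop under load = R_th/(R_th + R_L) = 2.062 / (2.062 + 34.1) = 0.05703.
So the output falls by 5.70 %.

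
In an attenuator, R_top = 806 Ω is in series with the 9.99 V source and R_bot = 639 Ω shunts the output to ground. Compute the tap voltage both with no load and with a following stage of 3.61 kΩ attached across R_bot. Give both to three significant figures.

Open-circuit: V = 9.99 × 639/(806 + 639) = 4.42 V.
With the load, R_bot becomes R_bot‖R_L = 542.9 Ω, so V = 9.99 × 542.9/1349 = 4.02 V.

Unloaded: 4.42 V; loaded: 4.02 V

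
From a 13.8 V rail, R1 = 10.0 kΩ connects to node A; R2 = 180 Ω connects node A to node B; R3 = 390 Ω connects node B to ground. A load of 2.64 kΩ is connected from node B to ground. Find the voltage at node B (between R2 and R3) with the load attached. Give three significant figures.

At node B, R3 is in parallel with the load: R3‖R_L = 339.8 Ω.
Below node A the resistance is R2 + (R3‖R_L) = 519.8 Ω, so V_A = 13.8 × 519.8/10520 = 0.6819 V.
Then V_B = V_A × (R3‖R_L)/(R2 + R3‖R_L) = 0.6819 × 339.8/519.8 = 0.446 V.

V ≈ 0.446 V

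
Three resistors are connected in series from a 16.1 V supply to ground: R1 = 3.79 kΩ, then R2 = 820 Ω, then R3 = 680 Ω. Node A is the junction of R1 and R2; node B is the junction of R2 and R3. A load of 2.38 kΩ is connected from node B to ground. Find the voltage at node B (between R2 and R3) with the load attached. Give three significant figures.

At node B, R3 is in parallel with the load: R3‖R_L = 528.9 Ω.
Below node A the resistance is R2 + (R3‖R_L) = 1349 Ω, so V_A = 16.1 × 1349/5139 = 4.226 V.
Then V_B = V_A × (R3‖R_L)/(R2 + R3‖R_L) = 4.226 × 528.9/1349 = 1.66 V.

V ≈ 1.66 V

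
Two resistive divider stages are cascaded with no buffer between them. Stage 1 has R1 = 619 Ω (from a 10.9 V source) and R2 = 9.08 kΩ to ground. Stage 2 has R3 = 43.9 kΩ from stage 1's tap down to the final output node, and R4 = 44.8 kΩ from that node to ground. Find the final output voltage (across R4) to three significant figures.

Stage 2 presents R3+R4 = 88700 Ω as a load on stage 1's tap.
Stage 1's lower leg becomes R2‖(R3+R4) = 8237 Ω, so V_mid = 10.9 × 8237/8856 = 10.14 V.
Stage 2 is itself unloaded: V_out = V_mid × R4/(R3+R4) = 10.14 × 44800/88700 = 5.12 V.

V_out ≈ 5.12 V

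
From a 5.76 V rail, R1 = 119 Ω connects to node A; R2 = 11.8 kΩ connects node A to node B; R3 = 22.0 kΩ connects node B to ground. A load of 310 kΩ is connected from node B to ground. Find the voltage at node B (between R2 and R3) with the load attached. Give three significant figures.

V ≈ 3.65 V

At node B, R3 is in parallel with the load: R3‖R_L = 20540 Ω.
Below node A the resistance is R2 + (R3‖R_L) = 32340 Ω, so V_A = 5.76 × 32340/32460 = 5.739 V.
Then V_B = V_A × (R3‖R_L)/(R2 + R3‖R_L) = 5.739 × 20540/32340 = 3.65 V.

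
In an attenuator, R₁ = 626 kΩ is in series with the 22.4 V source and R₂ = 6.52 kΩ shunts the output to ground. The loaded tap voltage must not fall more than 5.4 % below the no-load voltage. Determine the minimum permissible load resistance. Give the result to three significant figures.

Output resistance R_th = R₁‖R₂ = (626 × 6.52)/632.5 = 6.453 kΩ.
The fractional drop is R_th/(R_th + R_L); requiring this ≤ 0.0540 gives R_L ≥ R_th(1/0.0540 − 1) = 6.453 × 17.52 = 113 kΩ.

R_L(min) ≈ 113 kΩ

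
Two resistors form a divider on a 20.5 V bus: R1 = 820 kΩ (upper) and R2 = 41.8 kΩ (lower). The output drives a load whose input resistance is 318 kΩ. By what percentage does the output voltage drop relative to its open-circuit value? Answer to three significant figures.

11.1 %

Unloaded V = 20.5 × 41.8/861.8 = 0.99431 V.
Loaded: R2‖R_L = 36.94 kΩ, giving V = 20.5 × 36.94/856.9 = 0.88378 V.
Drop = (0.99431 − 0.88378) / 0.99431 = 11.1 %.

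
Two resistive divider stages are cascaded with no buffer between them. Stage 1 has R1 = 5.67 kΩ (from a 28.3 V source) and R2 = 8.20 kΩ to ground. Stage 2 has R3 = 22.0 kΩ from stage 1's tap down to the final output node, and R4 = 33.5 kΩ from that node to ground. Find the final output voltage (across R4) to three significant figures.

Stage 2 presents R3+R4 = 55.50 kΩ as a load on stage 1's tap.
Stage 1's lower leg becomes R2‖(R3+R4) = 7.144 kΩ, so V_mid = 28.3 × 7.144/12.81 = 15.78 V.
Stage 2 is itself unloaded: V_out = V_mid × R4/(R3+R4) = 15.78 × 33.5/55.50 = 9.52 V.

V_out ≈ 9.52 V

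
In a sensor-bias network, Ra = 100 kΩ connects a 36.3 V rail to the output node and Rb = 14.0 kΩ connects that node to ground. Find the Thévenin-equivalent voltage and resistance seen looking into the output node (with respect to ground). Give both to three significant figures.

V_th = 4.46 V, R_th = 12.3 kΩ

V_th is the open-circuit tap voltage: 36.3 × 14.0/(100 + 14.0) = 4.46 V.
With the supply zeroed, Ra and Rb appear in parallel from the tap: R_th = Ra‖Rb = (100 × 14.0)/114.0 = 12.3 kΩ.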